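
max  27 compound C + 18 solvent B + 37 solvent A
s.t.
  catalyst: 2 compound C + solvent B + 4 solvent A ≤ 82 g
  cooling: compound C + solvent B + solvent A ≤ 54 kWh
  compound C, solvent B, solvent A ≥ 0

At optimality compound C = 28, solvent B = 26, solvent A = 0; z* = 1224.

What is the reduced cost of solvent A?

Check each constraint at x*: catalyst 82/82 (tight); cooling 54/54 (tight).
Dual feasibility on the basic columns requires 2·y_catalyst + 1·y_cooling = 27, 1·y_catalyst + 1·y_cooling = 18.
→ y_catalyst = 9 and y_cooling = 9.
Reduced cost of solvent A: c₃ − yᵀa₃ = 37 − (9·4 + 9·1) = 37 − 45 = -8.

-8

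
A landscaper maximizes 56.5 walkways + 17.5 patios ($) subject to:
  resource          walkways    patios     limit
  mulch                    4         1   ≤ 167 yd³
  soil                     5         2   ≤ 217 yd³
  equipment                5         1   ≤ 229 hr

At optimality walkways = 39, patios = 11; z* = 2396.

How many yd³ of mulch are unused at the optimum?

0

mulch used = 4·39 + 1·11 = 167; slack = 167 − 167 = 0.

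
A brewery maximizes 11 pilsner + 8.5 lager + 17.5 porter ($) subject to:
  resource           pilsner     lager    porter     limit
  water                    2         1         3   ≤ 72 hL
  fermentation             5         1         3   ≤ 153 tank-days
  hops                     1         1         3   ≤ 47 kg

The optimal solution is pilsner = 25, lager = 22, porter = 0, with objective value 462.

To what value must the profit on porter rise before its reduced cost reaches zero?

At the optimum: water uses 72 of 72 (binding); fermentation uses 147 of 153 (slack = 6); hops uses 47 of 47 (binding).
Since fermentation is not tight, its dual is 0.
The binding rows give the dual system: 2·y_water + 1·y_hops = 11 and 1·y_water + 1·y_hops = 8.5.
Solving: y_water = 2.5, y_hops = 6.
porter enters the basis when its profit ≥ yᵀa₃ = 2.5·3 + 6·3 = 25.5.

25.5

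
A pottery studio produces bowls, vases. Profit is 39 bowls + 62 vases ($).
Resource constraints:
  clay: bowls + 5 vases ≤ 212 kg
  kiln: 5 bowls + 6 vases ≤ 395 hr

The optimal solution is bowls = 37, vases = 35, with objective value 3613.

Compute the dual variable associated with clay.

Both clay and kiln are binding at x*.
Dual feasibility on the basic columns requires 1·y_clay + 5·y_kiln = 39, 5·y_clay + 6·y_kiln = 62.
→ y_clay = 4 and y_kiln = 7.
Shadow price of clay = 4.

4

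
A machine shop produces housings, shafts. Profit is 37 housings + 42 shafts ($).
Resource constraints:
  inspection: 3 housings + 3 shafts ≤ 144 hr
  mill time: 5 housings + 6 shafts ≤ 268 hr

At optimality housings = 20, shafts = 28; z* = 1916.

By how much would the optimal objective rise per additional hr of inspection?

4

Both inspection and mill time are binding at x*.
The binding rows give the dual system: 3·y_inspection + 5·y_mill time = 37 and 3·y_inspection + 6·y_mill time = 42.
Solving: y_inspection = 4, y_mill time = 5.
Shadow price of inspection = 4.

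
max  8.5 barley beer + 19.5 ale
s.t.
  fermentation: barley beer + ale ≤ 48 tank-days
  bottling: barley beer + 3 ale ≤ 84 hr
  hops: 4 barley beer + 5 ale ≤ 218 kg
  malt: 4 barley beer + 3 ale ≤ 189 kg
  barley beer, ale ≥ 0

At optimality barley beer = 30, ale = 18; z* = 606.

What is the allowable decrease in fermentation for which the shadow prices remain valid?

Binding constraints: fermentation, bottling. The basis is B = [[1,1],[1,3]] with det 2.
Per unit decrease in fermentation, x* moves by d = (-1.5, 0.5).
The basis stays optimal until barley beer reaches 0; allowable decrease = 20 tank-days.

20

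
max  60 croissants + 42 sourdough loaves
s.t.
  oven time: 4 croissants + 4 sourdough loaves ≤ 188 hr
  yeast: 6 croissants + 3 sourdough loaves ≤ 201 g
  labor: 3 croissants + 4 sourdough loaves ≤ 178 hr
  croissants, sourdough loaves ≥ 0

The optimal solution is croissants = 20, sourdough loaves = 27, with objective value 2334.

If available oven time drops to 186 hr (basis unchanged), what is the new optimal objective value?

2322

At the optimum: oven time uses 188 of 188 (binding); yeast uses 201 of 201 (binding); labor uses 168 of 178 (slack = 10).
Since labor is not tight, its dual is 0.
The binding rows give the dual system: 4·y_oven time + 6·y_yeast = 60 and 4·y_oven time + 3·y_yeast = 42.
Solving: y_oven time = 6, y_yeast = 6.
Δz = y_oven time·Δb = 6 × (-2) = -12, so new z* = 2334 − 12 = 2322.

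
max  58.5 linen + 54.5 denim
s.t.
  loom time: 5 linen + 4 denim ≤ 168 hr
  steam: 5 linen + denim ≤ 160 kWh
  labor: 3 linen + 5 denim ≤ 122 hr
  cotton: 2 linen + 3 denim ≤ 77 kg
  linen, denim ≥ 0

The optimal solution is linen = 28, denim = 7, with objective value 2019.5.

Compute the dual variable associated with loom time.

9.5

At the optimum: loom time uses 168 of 168 (binding); steam uses 147 of 160 (slack = 13); labor uses 119 of 122 (slack = 3); cotton uses 77 of 77 (binding).
By complementary slackness, y = 0 for the non-binding constraints.
From A_Bᵀ y = c: 5·y_loom time + 2·y_cotton = 58.5; 4·y_loom time + 3·y_cotton = 54.5.
This yields shadow prices y_loom time = 9.5, y_cotton = 5.5.
Shadow price of loom time = 9.5.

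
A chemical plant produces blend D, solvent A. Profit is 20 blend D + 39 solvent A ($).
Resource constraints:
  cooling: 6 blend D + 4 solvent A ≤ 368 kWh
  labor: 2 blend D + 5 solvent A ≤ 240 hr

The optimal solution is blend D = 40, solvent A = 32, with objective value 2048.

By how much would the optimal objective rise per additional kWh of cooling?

1

Both cooling and labor are binding at x*.
From A_Bᵀ y = c: 6·y_cooling + 2·y_labor = 20; 4·y_cooling + 5·y_labor = 39.
This yields shadow prices y_cooling = 1, y_labor = 7.
Shadow price of cooling = 1.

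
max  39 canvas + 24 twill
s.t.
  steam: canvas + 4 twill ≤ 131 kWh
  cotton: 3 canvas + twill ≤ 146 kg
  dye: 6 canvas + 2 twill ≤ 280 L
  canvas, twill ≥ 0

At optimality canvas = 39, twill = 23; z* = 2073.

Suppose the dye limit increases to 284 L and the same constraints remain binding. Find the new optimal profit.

2097

Check each constraint at x*: steam 131/131 (tight); cotton 140/146 (slack 6); dye 280/280 (tight).
Since cotton is not tight, its dual is 0.
Dual feasibility on the basic columns requires 1·y_steam + 6·y_dye = 39, 4·y_steam + 2·y_dye = 24.
This yields shadow prices y_steam = 3, y_dye = 6.
Δz = y_dye·Δb = 6 × (4) = 24, so new z* = 2073 + 24 = 2097.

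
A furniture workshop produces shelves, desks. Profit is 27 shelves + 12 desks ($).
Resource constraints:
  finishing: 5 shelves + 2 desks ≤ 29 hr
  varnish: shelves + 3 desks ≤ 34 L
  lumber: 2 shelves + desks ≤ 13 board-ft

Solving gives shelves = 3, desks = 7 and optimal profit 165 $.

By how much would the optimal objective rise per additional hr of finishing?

Check each constraint at x*: finishing 29/29 (tight); varnish 24/34 (slack 10); lumber 13/13 (tight).
By complementary slackness, y = 0 for the non-binding constraint.
Dual feasibility on the basic columns requires 5·y_finishing + 2·y_lumber = 27, 2·y_finishing + 1·y_lumber = 12.
This yields shadow prices y_finishing = 3, y_lumber = 6.
Shadow price of finishing = 3.

3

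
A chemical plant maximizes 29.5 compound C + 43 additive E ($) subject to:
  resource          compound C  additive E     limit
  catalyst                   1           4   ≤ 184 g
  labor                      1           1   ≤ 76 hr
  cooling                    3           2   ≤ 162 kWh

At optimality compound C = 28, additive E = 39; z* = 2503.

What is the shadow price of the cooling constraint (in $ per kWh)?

Binding: catalyst and cooling. Non-binding: labor (9 unused).
Slack constraints have shadow price 0 (complementary slackness).
Dual feasibility on the basic columns requires 1·y_catalyst + 3·y_cooling = 29.5, 4·y_catalyst + 2·y_cooling = 43.
This yields shadow prices y_catalyst = 7, y_cooling = 7.5.
Shadow price of cooling = 7.5.

7.5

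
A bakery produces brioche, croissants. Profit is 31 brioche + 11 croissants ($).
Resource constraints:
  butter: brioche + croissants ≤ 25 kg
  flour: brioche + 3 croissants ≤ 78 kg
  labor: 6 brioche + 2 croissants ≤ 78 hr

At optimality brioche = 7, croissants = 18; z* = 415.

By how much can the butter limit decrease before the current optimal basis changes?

Binding constraints: butter, labor. The basis is B = [[1,1],[6,2]] with det -4.
Per unit decrease in butter, x* moves by d = (0.5, -1.5).
The basis stays optimal until croissants reaches 0; allowable decrease = 12 kg.

12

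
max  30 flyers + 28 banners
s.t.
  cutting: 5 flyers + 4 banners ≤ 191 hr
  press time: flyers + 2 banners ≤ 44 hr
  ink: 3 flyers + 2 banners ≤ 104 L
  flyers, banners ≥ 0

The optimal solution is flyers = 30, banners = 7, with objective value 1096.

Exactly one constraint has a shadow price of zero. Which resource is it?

cutting

cutting: 178/191 (slack 13)
press time: 44/44 (binding)
ink: 104/104 (binding)
By complementary slackness, a constraint with positive slack has shadow price 0 → cutting.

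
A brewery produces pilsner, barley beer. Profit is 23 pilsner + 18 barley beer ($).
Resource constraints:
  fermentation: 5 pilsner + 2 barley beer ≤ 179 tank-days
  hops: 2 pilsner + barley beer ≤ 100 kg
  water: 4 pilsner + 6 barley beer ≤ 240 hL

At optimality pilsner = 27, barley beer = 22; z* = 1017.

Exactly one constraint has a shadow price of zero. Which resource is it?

hops

fermentation: 179/179 (binding)
hops: 76/100 (slack 24)
water: 240/240 (binding)
By complementary slackness, a constraint with positive slack has shadow price 0 → hops.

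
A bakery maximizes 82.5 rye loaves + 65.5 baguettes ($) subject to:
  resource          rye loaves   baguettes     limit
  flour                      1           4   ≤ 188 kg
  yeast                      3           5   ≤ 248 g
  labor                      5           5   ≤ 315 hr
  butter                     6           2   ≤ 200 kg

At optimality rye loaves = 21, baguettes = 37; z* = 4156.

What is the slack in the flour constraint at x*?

flour used = 1·21 + 4·37 = 169; slack = 188 − 169 = 19.

19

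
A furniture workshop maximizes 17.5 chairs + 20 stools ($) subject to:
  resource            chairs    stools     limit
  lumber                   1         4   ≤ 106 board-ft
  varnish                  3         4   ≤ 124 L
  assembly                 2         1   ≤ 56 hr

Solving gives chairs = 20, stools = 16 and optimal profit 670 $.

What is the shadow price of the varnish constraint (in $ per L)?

Binding: varnish and assembly. Non-binding: lumber (22 unused).
Slack constraints have shadow price 0 (complementary slackness).
From A_Bᵀ y = c: 3·y_varnish + 2·y_assembly = 17.5; 4·y_varnish + 1·y_assembly = 20.
This yields shadow prices y_varnish = 4.5, y_assembly = 2.
Shadow price of varnish = 4.5.

4.5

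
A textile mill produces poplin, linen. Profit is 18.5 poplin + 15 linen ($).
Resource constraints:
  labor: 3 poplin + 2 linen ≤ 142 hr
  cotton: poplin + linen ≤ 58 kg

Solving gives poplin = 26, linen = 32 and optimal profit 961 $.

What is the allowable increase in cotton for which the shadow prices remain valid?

Binding constraints: labor, cotton. The basis is B = [[3,2],[1,1]] with det 1.
Per unit increase in cotton, x* moves by d = (-2, 3).
The basis stays optimal until poplin reaches 0; allowable increase = 13 kg.

13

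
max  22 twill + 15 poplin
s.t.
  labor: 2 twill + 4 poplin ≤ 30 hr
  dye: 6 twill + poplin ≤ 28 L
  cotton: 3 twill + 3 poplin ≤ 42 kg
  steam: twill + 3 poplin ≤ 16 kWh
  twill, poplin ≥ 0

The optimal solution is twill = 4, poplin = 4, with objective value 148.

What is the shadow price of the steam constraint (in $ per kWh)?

At the optimum: labor uses 24 of 30 (slack = 6); dye uses 28 of 28 (binding); cotton uses 24 of 42 (slack = 18); steam uses 16 of 16 (binding).
Since labor, cotton are not tight, their duals are 0.
Dual feasibility on the basic columns requires 6·y_dye + 1·y_steam = 22, 1·y_dye + 3·y_steam = 15.
This yields shadow prices y_dye = 3, y_steam = 4.
Shadow price of steam = 4.

4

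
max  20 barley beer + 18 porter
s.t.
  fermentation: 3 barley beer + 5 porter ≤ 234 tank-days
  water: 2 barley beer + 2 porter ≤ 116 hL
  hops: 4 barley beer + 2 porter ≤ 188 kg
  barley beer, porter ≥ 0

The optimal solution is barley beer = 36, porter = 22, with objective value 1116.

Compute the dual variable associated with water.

At the optimum: fermentation uses 218 of 234 (slack = 16); water uses 116 of 116 (binding); hops uses 188 of 188 (binding).
Since fermentation is not tight, its dual is 0.
The binding rows give the dual system: 2·y_water + 4·y_hops = 20 and 2·y_water + 2·y_hops = 18.
Solving: y_water = 8, y_hops = 1.
Shadow price of water = 8.

8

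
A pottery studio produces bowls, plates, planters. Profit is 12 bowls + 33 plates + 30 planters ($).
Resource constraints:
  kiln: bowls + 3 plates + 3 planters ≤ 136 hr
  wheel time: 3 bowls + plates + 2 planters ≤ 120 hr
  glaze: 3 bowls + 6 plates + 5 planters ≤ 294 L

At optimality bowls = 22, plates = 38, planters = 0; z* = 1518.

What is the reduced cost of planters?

At the optimum: kiln uses 136 of 136 (binding); wheel time uses 104 of 120 (slack = 16); glaze uses 294 of 294 (binding).
Since wheel time is not tight, its dual is 0.
The binding rows give the dual system: 1·y_kiln + 3·y_glaze = 12 and 3·y_kiln + 6·y_glaze = 33.
→ y_kiln = 9 and y_glaze = 1.
Reduced cost of planters: c₃ − yᵀa₃ = 30 − (9·3 + 1·5) = 30 − 32 = -2.

-2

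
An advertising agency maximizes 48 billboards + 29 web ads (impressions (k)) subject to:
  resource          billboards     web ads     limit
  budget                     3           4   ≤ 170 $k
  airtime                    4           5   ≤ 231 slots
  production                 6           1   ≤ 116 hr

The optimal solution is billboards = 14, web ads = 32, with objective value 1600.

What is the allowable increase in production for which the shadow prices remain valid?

224

Binding constraints: budget, production. The basis is B = [[3,4],[6,1]] with det -21.
Per unit increase in production, x* moves by d = (0.1905, -0.1429).
The basis stays optimal until web ads reaches 0; allowable increase = 224 hr.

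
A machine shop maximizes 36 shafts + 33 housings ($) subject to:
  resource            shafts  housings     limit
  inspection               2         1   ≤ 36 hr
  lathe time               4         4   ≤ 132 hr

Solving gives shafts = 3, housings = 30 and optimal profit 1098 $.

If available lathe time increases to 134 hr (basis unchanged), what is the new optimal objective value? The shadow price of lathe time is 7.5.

1113

Δb = 2, so new z* = 1098 + (7.5)·(2) = 1098 + 15 = 1113.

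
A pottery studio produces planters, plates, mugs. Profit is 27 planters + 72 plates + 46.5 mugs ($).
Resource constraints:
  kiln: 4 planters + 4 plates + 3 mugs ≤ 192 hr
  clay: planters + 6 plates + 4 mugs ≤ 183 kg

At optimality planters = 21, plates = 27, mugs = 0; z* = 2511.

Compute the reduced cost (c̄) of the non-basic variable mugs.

Both kiln and clay are binding at x*.
Dual feasibility on the basic columns requires 4·y_kiln + 1·y_clay = 27, 4·y_kiln + 6·y_clay = 72.
Solving: y_kiln = 4.5, y_clay = 9.
Reduced cost of mugs: c₃ − yᵀa₃ = 46.5 − (4.5·3 + 9·4) = 46.5 − 49.5 = -3.

-3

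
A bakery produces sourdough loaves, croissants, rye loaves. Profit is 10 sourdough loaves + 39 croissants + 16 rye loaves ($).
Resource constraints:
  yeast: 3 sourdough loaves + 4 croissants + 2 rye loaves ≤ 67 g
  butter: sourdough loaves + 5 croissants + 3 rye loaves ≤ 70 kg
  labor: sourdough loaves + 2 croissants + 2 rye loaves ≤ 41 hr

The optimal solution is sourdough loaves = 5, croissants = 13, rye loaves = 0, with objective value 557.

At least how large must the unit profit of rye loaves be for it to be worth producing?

23

Check each constraint at x*: yeast 67/67 (tight); butter 70/70 (tight); labor 31/41 (slack 10).
Slack constraints have shadow price 0 (complementary slackness).
From A_Bᵀ y = c: 3·y_yeast + 1·y_butter = 10; 4·y_yeast + 5·y_butter = 39.
This yields shadow prices y_yeast = 1, y_butter = 7.
rye loaves enters the basis when its profit ≥ yᵀa₃ = 1·2 + 7·3 = 23.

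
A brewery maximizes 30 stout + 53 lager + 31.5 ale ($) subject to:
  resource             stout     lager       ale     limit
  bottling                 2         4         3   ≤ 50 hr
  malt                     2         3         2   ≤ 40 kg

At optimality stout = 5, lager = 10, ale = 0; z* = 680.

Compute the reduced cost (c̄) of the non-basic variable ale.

-6.5

At the optimum: bottling uses 50 of 50 (binding); malt uses 40 of 40 (binding).
Dual feasibility on the basic columns requires 2·y_bottling + 2·y_malt = 30, 4·y_bottling + 3·y_malt = 53.
This yields shadow prices y_bottling = 8, y_malt = 7.
Reduced cost of ale: c₃ − yᵀa₃ = 31.5 − (8·3 + 7·2) = 31.5 − 38 = -6.5.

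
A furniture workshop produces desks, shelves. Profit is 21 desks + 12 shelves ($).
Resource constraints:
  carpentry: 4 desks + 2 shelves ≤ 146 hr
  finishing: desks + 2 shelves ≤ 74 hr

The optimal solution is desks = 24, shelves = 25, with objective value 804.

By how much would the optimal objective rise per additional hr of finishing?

1

At the optimum: carpentry uses 146 of 146 (binding); finishing uses 74 of 74 (binding).
From A_Bᵀ y = c: 4·y_carpentry + 1·y_finishing = 21; 2·y_carpentry + 2·y_finishing = 12.
→ y_carpentry = 5 and y_finishing = 1.
Shadow price of finishing = 1.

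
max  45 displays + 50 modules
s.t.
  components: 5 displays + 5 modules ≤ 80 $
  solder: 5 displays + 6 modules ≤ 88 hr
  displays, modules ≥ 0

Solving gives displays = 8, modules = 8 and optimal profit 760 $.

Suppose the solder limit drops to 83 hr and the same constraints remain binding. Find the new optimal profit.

At the optimum: components uses 80 of 80 (binding); solder uses 88 of 88 (binding).
From A_Bᵀ y = c: 5·y_components + 5·y_solder = 45; 5·y_components + 6·y_solder = 50.
→ y_components = 4 and y_solder = 5.
Δz = y_solder·Δb = 5 × (-5) = -25, so new z* = 760 − 25 = 735.

735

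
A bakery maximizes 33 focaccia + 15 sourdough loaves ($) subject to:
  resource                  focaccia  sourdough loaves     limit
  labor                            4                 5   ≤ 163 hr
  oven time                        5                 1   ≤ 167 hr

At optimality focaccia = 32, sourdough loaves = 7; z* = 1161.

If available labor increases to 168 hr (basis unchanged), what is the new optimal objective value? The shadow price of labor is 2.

Δb = 5, so new z* = 1161 + (2)·(5) = 1161 + 10 = 1171.

1171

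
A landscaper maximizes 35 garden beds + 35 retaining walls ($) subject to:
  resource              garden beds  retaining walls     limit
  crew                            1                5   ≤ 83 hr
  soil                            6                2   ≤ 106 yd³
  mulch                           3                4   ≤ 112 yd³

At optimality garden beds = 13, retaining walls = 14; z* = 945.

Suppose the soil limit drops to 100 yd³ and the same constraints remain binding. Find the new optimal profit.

915

Binding: crew and soil. Non-binding: mulch (17 unused).
Since mulch is not tight, its dual is 0.
Dual feasibility on the basic columns requires 1·y_crew + 6·y_soil = 35, 5·y_crew + 2·y_soil = 35.
Solving: y_crew = 5, y_soil = 5.
Δz = y_soil·Δb = 5 × (-6) = -30, so new z* = 945 − 30 = 915.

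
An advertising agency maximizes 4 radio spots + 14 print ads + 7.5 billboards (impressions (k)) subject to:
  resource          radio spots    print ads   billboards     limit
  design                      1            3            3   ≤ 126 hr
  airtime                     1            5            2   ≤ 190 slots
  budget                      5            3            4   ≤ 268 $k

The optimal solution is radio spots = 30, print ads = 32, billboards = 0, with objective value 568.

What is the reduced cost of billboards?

-3.5

At the optimum: design uses 126 of 126 (binding); airtime uses 190 of 190 (binding); budget uses 246 of 268 (slack = 22).
By complementary slackness, y = 0 for the non-binding constraint.
The binding rows give the dual system: 1·y_design + 1·y_airtime = 4 and 3·y_design + 5·y_airtime = 14.
This yields shadow prices y_design = 3, y_airtime = 1.
Reduced cost of billboards: c₃ − yᵀa₃ = 7.5 − (3·3 + 1·2) = 7.5 − 11 = -3.5.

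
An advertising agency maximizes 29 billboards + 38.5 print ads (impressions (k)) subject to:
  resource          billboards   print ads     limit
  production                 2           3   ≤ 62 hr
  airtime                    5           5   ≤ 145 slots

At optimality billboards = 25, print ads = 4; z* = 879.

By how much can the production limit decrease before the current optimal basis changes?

Binding constraints: production, airtime. The basis is B = [[2,3],[5,5]] with det -5.
Per unit decrease in production, x* moves by d = (1, -1).
The basis stays optimal until print ads reaches 0; allowable decrease = 4 hr.

4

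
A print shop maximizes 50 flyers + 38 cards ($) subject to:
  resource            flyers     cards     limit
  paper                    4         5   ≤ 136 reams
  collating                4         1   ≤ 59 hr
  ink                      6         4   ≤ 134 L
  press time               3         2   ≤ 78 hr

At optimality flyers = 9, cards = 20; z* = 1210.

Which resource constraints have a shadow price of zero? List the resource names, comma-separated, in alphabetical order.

collating, press time

paper: 136/136 (binding)
collating: 56/59 (slack 3)
ink: 134/134 (binding)
press time: 67/78 (slack 11)
By complementary slackness, a constraint with positive slack has shadow price 0 → collating, press time.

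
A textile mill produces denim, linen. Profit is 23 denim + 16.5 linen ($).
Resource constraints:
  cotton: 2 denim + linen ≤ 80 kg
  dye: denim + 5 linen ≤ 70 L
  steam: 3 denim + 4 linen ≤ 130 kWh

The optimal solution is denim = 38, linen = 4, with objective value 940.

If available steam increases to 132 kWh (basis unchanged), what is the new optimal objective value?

Check each constraint at x*: cotton 80/80 (tight); dye 58/70 (slack 12); steam 130/130 (tight).
By complementary slackness, y = 0 for the non-binding constraint.
The binding rows give the dual system: 2·y_cotton + 3·y_steam = 23 and 1·y_cotton + 4·y_steam = 16.5.
This yields shadow prices y_cotton = 8.5, y_steam = 2.
Δz = y_steam·Δb = 2 × (2) = 4, so new z* = 940 + 4 = 944.

944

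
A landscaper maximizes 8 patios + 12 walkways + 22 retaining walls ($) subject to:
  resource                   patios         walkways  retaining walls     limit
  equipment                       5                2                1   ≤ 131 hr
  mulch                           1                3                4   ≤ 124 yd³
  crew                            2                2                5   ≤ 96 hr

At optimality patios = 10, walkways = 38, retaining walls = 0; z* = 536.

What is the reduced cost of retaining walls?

Check each constraint at x*: equipment 126/131 (slack 5); mulch 124/124 (tight); crew 96/96 (tight).
Since equipment is not tight, its dual is 0.
The binding rows give the dual system: 1·y_mulch + 2·y_crew = 8 and 3·y_mulch + 2·y_crew = 12.
This yields shadow prices y_mulch = 2, y_crew = 3.
Reduced cost of retaining walls: c₃ − yᵀa₃ = 22 − (2·4 + 3·5) = 22 − 23 = -1.

-1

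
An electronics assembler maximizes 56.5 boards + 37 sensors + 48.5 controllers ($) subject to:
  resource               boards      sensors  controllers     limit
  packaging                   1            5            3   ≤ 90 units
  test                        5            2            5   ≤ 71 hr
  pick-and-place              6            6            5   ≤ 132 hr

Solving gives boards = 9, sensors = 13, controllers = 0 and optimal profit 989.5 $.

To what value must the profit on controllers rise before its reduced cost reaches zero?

52.5

Check each constraint at x*: packaging 74/90 (slack 16); test 71/71 (tight); pick-and-place 132/132 (tight).
Since packaging is not tight, its dual is 0.
The binding rows give the dual system: 5·y_test + 6·y_pick-and-place = 56.5 and 2·y_test + 6·y_pick-and-place = 37.
This yields shadow prices y_test = 6.5, y_pick-and-place = 4.
controllers enters the basis when its profit ≥ yᵀa₃ = 6.5·5 + 4·5 = 52.5.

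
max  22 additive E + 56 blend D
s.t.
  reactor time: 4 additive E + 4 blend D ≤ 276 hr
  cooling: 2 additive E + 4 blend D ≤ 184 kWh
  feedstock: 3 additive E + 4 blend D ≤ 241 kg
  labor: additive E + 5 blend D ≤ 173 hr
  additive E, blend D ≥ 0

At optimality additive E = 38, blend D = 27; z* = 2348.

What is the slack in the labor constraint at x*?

0

labor used = 1·38 + 5·27 = 173; slack = 173 − 173 = 0.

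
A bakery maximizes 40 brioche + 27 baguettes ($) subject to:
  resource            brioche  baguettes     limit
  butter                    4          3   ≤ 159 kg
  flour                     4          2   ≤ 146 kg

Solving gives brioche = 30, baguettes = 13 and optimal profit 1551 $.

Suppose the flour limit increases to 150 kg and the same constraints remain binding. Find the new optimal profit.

1563

Check each constraint at x*: butter 159/159 (tight); flour 146/146 (tight).
Dual feasibility on the basic columns requires 4·y_butter + 4·y_flour = 40, 3·y_butter + 2·y_flour = 27.
Solving: y_butter = 7, y_flour = 3.
Δz = y_flour·Δb = 3 × (4) = 12, so new z* = 1551 + 12 = 1563.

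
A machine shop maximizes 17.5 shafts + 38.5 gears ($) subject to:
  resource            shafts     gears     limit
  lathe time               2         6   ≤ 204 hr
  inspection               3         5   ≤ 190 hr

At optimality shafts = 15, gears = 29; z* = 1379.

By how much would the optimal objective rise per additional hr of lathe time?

Check each constraint at x*: lathe time 204/204 (tight); inspection 190/190 (tight).
The binding rows give the dual system: 2·y_lathe time + 3·y_inspection = 17.5 and 6·y_lathe time + 5·y_inspection = 38.5.
→ y_lathe time = 3.5 and y_inspection = 3.5.
Shadow price of lathe time = 3.5.

3.5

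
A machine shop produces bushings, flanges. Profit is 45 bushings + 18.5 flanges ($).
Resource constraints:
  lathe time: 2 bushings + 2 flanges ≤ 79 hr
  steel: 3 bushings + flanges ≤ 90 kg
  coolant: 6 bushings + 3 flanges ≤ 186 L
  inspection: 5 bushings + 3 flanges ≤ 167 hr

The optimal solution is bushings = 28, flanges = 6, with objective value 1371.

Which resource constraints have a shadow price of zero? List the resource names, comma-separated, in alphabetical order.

lathe time: 68/79 (slack 11)
steel: 90/90 (binding)
coolant: 186/186 (binding)
inspection: 158/167 (slack 9)
By complementary slackness, a constraint with positive slack has shadow price 0 → inspection, lathe time.

inspection, lathe time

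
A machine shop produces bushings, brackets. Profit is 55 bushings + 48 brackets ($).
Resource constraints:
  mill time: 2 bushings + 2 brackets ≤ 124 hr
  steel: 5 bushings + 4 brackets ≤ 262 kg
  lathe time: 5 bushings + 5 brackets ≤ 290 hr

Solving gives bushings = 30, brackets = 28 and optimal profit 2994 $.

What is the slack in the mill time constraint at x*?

mill time used = 2·30 + 2·28 = 116; slack = 124 − 116 = 8.

8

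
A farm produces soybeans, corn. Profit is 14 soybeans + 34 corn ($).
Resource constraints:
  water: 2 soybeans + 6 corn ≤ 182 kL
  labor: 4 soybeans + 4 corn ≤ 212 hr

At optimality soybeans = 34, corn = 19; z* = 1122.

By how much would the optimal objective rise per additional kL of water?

5

At the optimum: water uses 182 of 182 (binding); labor uses 212 of 212 (binding).
The binding rows give the dual system: 2·y_water + 4·y_labor = 14 and 6·y_water + 4·y_labor = 34.
Solving: y_water = 5, y_labor = 1.
Shadow price of water = 5.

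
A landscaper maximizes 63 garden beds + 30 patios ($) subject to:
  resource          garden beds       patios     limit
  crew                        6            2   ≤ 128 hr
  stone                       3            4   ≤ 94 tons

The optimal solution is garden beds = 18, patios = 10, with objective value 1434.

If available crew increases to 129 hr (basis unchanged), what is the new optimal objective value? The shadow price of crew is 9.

Δb = 1, so new z* = 1434 + (9)·(1) = 1434 + 9 = 1443.

1443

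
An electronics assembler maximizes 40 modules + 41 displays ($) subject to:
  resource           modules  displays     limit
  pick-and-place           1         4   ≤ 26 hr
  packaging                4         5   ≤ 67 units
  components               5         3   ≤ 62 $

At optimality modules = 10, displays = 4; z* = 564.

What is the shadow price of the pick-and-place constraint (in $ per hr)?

5

Binding: pick-and-place and components. Non-binding: packaging (7 unused).
Since packaging is not tight, its dual is 0.
Dual feasibility on the basic columns requires 1·y_pick-and-place + 5·y_components = 40, 4·y_pick-and-place + 3·y_components = 41.
This yields shadow prices y_pick-and-place = 5, y_components = 7.
Shadow price of pick-and-place = 5.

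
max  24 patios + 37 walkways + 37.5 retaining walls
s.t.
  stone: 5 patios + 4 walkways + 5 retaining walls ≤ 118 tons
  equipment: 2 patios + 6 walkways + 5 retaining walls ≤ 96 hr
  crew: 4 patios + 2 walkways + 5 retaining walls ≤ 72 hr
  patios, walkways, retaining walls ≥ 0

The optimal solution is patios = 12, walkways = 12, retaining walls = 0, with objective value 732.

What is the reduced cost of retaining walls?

Binding: equipment and crew. Non-binding: stone (10 unused).
Since stone is not tight, its dual is 0.
Dual feasibility on the basic columns requires 2·y_equipment + 4·y_crew = 24, 6·y_equipment + 2·y_crew = 37.
→ y_equipment = 5 and y_crew = 3.5.
Reduced cost of retaining walls: c₃ − yᵀa₃ = 37.5 − (5·5 + 3.5·5) = 37.5 − 42.5 = -5.

-5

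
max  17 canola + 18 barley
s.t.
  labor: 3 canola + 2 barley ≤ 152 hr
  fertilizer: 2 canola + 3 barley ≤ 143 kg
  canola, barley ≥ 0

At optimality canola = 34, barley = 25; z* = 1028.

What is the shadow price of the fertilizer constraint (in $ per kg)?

Check each constraint at x*: labor 152/152 (tight); fertilizer 143/143 (tight).
The binding rows give the dual system: 3·y_labor + 2·y_fertilizer = 17 and 2·y_labor + 3·y_fertilizer = 18.
Solving: y_labor = 3, y_fertilizer = 4.
Shadow price of fertilizer = 4.

4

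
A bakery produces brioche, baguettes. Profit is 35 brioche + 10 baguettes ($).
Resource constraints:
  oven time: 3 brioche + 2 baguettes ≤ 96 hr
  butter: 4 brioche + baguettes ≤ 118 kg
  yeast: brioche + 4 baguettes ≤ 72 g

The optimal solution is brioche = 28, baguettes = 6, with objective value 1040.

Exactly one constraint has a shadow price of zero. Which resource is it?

yeast

oven time: 96/96 (binding)
butter: 118/118 (binding)
yeast: 52/72 (slack 20)
By complementary slackness, a constraint with positive slack has shadow price 0 → yeast.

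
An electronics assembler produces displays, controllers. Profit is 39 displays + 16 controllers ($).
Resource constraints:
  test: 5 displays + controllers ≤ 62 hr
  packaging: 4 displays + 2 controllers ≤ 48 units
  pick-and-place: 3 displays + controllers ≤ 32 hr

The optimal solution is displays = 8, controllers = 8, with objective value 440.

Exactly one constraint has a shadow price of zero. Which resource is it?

test: 48/62 (slack 14)
packaging: 48/48 (binding)
pick-and-place: 32/32 (binding)
By complementary slackness, a constraint with positive slack has shadow price 0 → test.

test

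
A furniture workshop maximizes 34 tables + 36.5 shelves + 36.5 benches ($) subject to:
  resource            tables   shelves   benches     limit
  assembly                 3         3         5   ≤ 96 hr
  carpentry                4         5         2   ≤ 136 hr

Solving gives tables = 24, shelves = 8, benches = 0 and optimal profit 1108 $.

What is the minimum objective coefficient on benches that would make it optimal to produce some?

45

Both assembly and carpentry are binding at x*.
From A_Bᵀ y = c: 3·y_assembly + 4·y_carpentry = 34; 3·y_assembly + 5·y_carpentry = 36.5.
This yields shadow prices y_assembly = 8, y_carpentry = 2.5.
benches enters the basis when its profit ≥ yᵀa₃ = 8·5 + 2.5·2 = 45.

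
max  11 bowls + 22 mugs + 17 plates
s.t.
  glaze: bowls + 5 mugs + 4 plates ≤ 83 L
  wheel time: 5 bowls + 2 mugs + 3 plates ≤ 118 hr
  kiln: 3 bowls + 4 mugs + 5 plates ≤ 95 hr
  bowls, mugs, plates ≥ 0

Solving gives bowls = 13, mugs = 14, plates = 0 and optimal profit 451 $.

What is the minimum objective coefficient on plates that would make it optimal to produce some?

23

At the optimum: glaze uses 83 of 83 (binding); wheel time uses 93 of 118 (slack = 25); kiln uses 95 of 95 (binding).
Since wheel time is not tight, its dual is 0.
The binding rows give the dual system: 1·y_glaze + 3·y_kiln = 11 and 5·y_glaze + 4·y_kiln = 22.
Solving: y_glaze = 2, y_kiln = 3.
plates enters the basis when its profit ≥ yᵀa₃ = 2·4 + 3·5 = 23.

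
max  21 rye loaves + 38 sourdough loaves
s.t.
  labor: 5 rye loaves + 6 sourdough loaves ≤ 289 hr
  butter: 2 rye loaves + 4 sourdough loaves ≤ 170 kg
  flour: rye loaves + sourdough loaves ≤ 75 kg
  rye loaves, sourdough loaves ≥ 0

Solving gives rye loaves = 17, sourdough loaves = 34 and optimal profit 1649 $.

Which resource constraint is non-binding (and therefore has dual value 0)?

flour

labor: 289/289 (binding)
butter: 170/170 (binding)
flour: 51/75 (slack 24)
By complementary slackness, a constraint with positive slack has shadow price 0 → flour.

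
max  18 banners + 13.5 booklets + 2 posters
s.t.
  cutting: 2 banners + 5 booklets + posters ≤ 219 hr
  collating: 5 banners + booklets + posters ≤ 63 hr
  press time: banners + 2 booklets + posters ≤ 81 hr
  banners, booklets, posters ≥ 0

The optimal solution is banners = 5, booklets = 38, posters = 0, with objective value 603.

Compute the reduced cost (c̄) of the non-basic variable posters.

Check each constraint at x*: cutting 200/219 (slack 19); collating 63/63 (tight); press time 81/81 (tight).
By complementary slackness, y = 0 for the non-binding constraint.
The binding rows give the dual system: 5·y_collating + 1·y_press time = 18 and 1·y_collating + 2·y_press time = 13.5.
This yields shadow prices y_collating = 2.5, y_press time = 5.5.
Reduced cost of posters: c₃ − yᵀa₃ = 2 − (2.5·1 + 5.5·1) = 2 − 8 = -6.

-6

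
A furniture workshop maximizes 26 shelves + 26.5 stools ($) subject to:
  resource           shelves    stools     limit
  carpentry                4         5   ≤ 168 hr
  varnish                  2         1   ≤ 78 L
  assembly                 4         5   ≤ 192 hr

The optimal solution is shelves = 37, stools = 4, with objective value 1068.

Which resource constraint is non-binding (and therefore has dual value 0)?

carpentry: 168/168 (binding)
varnish: 78/78 (binding)
assembly: 168/192 (slack 24)
By complementary slackness, a constraint with positive slack has shadow price 0 → assembly.

assembly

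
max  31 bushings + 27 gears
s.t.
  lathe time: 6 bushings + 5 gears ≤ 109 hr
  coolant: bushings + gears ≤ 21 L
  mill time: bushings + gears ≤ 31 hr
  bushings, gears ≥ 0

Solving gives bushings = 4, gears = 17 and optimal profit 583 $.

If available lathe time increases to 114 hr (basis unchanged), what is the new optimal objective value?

603

At the optimum: lathe time uses 109 of 109 (binding); coolant uses 21 of 21 (binding); mill time uses 21 of 31 (slack = 10).
Slack constraints have shadow price 0 (complementary slackness).
Dual feasibility on the basic columns requires 6·y_lathe time + 1·y_coolant = 31, 5·y_lathe time + 1·y_coolant = 27.
→ y_lathe time = 4 and y_coolant = 7.
Δz = y_lathe time·Δb = 4 × (5) = 20, so new z* = 583 + 20 = 603.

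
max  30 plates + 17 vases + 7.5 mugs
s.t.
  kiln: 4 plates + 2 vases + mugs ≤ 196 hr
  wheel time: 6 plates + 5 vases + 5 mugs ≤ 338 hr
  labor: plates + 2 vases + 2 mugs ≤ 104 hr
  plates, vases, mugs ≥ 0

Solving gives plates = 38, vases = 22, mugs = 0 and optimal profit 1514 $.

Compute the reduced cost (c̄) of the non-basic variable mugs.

At the optimum: kiln uses 196 of 196 (binding); wheel time uses 338 of 338 (binding); labor uses 82 of 104 (slack = 22).
Since labor is not tight, its dual is 0.
From A_Bᵀ y = c: 4·y_kiln + 6·y_wheel time = 30; 2·y_kiln + 5·y_wheel time = 17.
→ y_kiln = 6 and y_wheel time = 1.
Reduced cost of mugs: c₃ − yᵀa₃ = 7.5 − (6·1 + 1·5) = 7.5 − 11 = -3.5.

-3.5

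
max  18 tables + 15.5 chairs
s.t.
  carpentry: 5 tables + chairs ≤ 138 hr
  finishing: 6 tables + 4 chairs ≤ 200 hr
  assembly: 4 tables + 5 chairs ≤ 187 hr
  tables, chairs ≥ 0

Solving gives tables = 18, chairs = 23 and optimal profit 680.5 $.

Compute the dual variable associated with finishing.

Check each constraint at x*: carpentry 113/138 (slack 25); finishing 200/200 (tight); assembly 187/187 (tight).
By complementary slackness, y = 0 for the non-binding constraint.
From A_Bᵀ y = c: 6·y_finishing + 4·y_assembly = 18; 4·y_finishing + 5·y_assembly = 15.5.
→ y_finishing = 2 and y_assembly = 1.5.
Shadow price of finishing = 2.

2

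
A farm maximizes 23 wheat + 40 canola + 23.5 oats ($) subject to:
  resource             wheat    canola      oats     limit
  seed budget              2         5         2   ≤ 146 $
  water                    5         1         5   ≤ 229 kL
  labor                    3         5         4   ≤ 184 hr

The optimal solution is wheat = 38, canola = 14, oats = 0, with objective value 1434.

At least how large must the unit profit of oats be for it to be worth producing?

30

At the optimum: seed budget uses 146 of 146 (binding); water uses 204 of 229 (slack = 25); labor uses 184 of 184 (binding).
Slack constraints have shadow price 0 (complementary slackness).
From A_Bᵀ y = c: 2·y_seed budget + 3·y_labor = 23; 5·y_seed budget + 5·y_labor = 40.
Solving: y_seed budget = 1, y_labor = 7.
oats enters the basis when its profit ≥ yᵀa₃ = 1·2 + 7·4 = 30.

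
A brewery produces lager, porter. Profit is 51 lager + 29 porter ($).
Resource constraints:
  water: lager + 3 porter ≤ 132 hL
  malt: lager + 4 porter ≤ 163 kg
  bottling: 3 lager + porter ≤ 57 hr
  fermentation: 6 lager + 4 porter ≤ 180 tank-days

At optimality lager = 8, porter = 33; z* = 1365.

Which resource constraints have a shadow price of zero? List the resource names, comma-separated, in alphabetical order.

malt, water

water: 107/132 (slack 25)
malt: 140/163 (slack 23)
bottling: 57/57 (binding)
fermentation: 180/180 (binding)
By complementary slackness, a constraint with positive slack has shadow price 0 → malt, water.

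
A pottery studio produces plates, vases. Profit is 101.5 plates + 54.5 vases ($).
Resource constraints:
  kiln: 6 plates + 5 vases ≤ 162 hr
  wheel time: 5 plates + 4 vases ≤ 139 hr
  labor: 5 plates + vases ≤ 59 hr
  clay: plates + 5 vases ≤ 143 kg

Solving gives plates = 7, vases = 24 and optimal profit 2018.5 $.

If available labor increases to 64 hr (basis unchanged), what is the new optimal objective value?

2066

Check each constraint at x*: kiln 162/162 (tight); wheel time 131/139 (slack 8); labor 59/59 (tight); clay 127/143 (slack 16).
Slack constraints have shadow price 0 (complementary slackness).
The binding rows give the dual system: 6·y_kiln + 5·y_labor = 101.5 and 5·y_kiln + 1·y_labor = 54.5.
This yields shadow prices y_kiln = 9, y_labor = 9.5.
Δz = y_labor·Δb = 9.5 × (5) = 47.5, so new z* = 2018.5 + 47.5 = 2066.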